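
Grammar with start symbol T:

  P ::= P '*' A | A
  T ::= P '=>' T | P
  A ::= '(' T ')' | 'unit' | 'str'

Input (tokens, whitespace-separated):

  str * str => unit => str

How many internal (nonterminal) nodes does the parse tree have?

11

[T [P [P [A str]] * [A str]] => [T [P [A unit]] => [T [P [A str]]]]]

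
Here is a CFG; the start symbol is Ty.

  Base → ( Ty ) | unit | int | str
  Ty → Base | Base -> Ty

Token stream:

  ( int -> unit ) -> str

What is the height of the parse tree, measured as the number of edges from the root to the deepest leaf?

[Ty [Base ( [Ty [Base int] -> [Ty [Base unit]]] )] -> [Ty [Base str]]]

5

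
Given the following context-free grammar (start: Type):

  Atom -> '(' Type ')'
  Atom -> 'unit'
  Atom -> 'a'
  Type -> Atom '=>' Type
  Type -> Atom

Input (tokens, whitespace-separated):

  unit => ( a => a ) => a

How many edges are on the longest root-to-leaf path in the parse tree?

6

[Type [Atom unit] => [Type [Atom ( [Type [Atom a] => [Type [Atom a]]] )] => [Type [Atom a]]]]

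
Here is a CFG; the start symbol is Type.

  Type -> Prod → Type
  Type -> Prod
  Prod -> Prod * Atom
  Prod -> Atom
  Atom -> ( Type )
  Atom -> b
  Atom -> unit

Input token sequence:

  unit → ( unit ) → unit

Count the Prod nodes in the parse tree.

4

[Type [Prod [Atom unit]] → [Type [Prod [Atom ( [Type [Prod [Atom unit]]] )]] → [Type [Prod [Atom unit]]]]]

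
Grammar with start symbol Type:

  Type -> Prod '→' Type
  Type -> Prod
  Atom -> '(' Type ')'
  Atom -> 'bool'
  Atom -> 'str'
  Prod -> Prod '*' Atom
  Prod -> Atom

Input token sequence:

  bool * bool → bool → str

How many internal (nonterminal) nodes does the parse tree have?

[Type [Prod [Prod [Atom bool]] * [Atom bool]] → [Type [Prod [Atom bool]] → [Type [Prod [Atom str]]]]]

11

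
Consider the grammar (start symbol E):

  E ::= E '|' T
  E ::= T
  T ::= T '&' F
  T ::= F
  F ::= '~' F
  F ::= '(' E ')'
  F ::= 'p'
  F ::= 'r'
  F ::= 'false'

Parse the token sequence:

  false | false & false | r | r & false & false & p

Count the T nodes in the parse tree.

8

[E [E [E [E [T [F false]]] | [T [T [F false]] & [F false]]] | [T [F r]]] | [T [T [T [T [F r]] & [F false]] & [F false]] & [F p]]]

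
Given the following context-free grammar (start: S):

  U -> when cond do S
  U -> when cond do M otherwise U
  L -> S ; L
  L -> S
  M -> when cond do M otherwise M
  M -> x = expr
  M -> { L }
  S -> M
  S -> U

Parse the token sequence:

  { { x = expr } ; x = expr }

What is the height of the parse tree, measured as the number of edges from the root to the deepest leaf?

[S [M { [L [S [M { [L [S [M x = expr]]] }]] ; [L [S [M x = expr]]]] }]]

8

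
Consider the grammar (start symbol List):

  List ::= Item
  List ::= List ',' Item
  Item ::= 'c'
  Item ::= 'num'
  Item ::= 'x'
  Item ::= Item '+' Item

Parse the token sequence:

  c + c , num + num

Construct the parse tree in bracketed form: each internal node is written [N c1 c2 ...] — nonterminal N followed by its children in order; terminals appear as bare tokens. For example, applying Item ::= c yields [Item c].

List
List , Item
Item , Item
Item + Item , Item
c + Item , Item
c + c , Item
c + c , Item + Item
c + c , num + Item
c + c , num + num

[List [List [Item [Item c] + [Item c]]] , [Item [Item num] + [Item num]]]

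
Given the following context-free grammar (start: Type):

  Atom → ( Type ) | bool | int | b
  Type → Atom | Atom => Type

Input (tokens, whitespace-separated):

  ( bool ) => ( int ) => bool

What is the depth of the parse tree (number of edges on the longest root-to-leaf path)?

[Type [Atom ( [Type [Atom bool]] )] => [Type [Atom ( [Type [Atom int]] )] => [Type [Atom bool]]]]

5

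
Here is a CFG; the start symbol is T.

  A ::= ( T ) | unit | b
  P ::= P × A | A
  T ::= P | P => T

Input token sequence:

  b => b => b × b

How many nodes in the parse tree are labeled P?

4

[T [P [A b]] => [T [P [A b]] => [T [P [P [A b]] × [A b]]]]]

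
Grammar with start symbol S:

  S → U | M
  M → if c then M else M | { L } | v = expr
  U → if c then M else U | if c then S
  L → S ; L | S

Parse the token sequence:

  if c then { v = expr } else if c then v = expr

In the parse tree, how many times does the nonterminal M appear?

[S [U if c then [M { [L [S [M v = expr]]] }] else [U if c then [S [M v = expr]]]]]

3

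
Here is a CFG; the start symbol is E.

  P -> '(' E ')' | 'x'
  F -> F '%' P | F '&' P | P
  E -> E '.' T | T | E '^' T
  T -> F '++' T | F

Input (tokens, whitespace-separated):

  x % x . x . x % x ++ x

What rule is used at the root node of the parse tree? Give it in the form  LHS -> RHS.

[E [E [E [T [F [F [P x]] % [P x]]]] . [T [F [P x]]]] . [T [F [F [P x]] % [P x]] ++ [T [F [P x]]]]]

E -> E '.' T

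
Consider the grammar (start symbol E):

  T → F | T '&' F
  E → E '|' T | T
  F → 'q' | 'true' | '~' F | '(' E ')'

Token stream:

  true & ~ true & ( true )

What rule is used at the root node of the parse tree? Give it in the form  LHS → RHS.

[E [T [T [T [F true]] & [F ~ [F true]]] & [F ( [E [T [F true]]] )]]]

E → T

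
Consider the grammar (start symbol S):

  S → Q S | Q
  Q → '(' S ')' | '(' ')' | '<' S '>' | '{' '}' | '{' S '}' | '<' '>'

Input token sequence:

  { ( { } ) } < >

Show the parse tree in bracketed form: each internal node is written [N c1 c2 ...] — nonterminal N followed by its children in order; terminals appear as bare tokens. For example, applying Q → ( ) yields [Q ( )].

S
Q S
{ S } S
{ Q } S
{ ( S ) } S
{ ( Q ) } S
{ ( { } ) } S
{ ( { } ) } Q
{ ( { } ) } < >

[S [Q { [S [Q ( [S [Q { }]] )]] }] [S [Q < >]]]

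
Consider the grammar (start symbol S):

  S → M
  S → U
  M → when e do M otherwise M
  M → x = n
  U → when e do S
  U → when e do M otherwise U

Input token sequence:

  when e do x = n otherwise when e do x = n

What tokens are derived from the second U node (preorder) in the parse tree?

when e do x = n

[S [U when e do [M x = n] otherwise [U when e do [S [M x = n]]]]]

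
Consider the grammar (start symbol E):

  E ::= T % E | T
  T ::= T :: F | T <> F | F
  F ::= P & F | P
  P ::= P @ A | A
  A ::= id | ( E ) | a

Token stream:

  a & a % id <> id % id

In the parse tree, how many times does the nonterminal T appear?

[E [T [F [P [A a]] & [F [P [A a]]]]] % [E [T [T [F [P [A id]]]] <> [F [P [A id]]]] % [E [T [F [P [A id]]]]]]]

4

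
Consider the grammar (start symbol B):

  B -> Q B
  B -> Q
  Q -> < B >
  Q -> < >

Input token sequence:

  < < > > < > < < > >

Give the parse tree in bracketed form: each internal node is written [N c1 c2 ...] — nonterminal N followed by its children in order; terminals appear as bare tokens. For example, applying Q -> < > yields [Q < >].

B
Q B
< B > B
< Q > B
< < > > B
< < > > Q B
< < > > < > B
< < > > < > Q
< < > > < > < B >
< < > > < > < Q >
< < > > < > < < > >

[B [Q < [B [Q < >]] >] [B [Q < >] [B [Q < [B [Q < >]] >]]]]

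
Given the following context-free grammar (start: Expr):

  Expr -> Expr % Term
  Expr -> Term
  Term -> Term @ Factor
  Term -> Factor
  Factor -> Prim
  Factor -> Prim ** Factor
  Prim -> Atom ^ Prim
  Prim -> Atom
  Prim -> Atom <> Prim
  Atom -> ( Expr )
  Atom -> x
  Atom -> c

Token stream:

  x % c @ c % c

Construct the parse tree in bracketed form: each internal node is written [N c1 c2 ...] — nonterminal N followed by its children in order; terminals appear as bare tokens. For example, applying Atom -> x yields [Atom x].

Expr
Expr % Term
Expr % Term % Term
Term % Term % Term
Factor % Term % Term
Prim % Term % Term
Atom % Term % Term
x % Term % Term
x % Term @ Factor % Term
x % Factor @ Factor % Term
x % Prim @ Factor % Term
x % Atom @ Factor % Term
x % c @ Factor % Term
x % c @ Prim % Term
x % c @ Atom % Term
x % c @ c % Term
x % c @ c % Factor
x % c @ c % Prim
x % c @ c % Atom
x % c @ c % c

[Expr [Expr [Expr [Term [Factor [Prim [Atom x]]]]] % [Term [Term [Factor [Prim [Atom c]]]] @ [Factor [Prim [Atom c]]]]] % [Term [Factor [Prim [Atom c]]]]]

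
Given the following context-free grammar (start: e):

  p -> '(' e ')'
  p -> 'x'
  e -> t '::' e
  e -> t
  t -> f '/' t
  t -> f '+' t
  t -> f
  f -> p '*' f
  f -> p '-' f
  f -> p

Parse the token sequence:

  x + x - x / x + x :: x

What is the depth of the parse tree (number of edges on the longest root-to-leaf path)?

[e [t [f [p x]] + [t [f [p x] - [f [p x]]] / [t [f [p x]] + [t [f [p x]]]]]] :: [e [t [f [p x]]]]]

7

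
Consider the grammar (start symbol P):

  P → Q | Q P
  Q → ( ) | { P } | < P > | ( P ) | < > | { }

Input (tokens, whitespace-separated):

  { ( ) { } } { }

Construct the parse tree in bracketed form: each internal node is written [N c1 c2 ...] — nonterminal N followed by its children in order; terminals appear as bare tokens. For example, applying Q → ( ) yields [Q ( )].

[P [Q { [P [Q ( )] [P [Q { }]]] }] [P [Q { }]]]

P
Q P
{ P } P
{ Q P } P
{ ( ) P } P
{ ( ) Q } P
{ ( ) { } } P
{ ( ) { } } Q
{ ( ) { } } { }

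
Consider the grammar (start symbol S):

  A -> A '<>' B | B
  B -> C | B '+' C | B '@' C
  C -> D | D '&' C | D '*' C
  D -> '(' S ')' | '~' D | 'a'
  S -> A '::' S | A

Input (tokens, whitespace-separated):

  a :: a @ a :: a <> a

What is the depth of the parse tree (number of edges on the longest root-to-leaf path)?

[S [A [B [C [D a]]]] :: [S [A [B [B [C [D a]]] @ [C [D a]]]] :: [S [A [A [B [C [D a]]]] <> [B [C [D a]]]]]]]

8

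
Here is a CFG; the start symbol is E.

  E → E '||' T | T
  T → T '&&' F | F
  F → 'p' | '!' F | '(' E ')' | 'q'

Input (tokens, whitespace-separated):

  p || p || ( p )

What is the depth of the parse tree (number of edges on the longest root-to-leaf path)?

[E [E [E [T [F p]]] || [T [F p]]] || [T [F ( [E [T [F p]]] )]]]

6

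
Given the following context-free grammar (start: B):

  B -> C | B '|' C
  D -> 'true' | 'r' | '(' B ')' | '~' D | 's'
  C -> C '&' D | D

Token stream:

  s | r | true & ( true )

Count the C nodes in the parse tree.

5

[B [B [B [C [D s]]] | [C [D r]]] | [C [C [D true]] & [D ( [B [C [D true]]] )]]]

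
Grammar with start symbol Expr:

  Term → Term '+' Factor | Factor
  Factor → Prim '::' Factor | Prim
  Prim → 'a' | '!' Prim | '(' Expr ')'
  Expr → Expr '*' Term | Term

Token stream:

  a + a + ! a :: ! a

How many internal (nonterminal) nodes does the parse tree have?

14

[Expr [Term [Term [Term [Factor [Prim a]]] + [Factor [Prim a]]] + [Factor [Prim ! [Prim a]] :: [Factor [Prim ! [Prim a]]]]]]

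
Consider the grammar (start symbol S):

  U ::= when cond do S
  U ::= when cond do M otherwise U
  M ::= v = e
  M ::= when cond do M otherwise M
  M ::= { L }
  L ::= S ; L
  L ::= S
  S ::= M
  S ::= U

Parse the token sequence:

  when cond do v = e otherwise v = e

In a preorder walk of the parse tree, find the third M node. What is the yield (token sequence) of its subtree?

v = e

[S [M when cond do [M v = e] otherwise [M v = e]]]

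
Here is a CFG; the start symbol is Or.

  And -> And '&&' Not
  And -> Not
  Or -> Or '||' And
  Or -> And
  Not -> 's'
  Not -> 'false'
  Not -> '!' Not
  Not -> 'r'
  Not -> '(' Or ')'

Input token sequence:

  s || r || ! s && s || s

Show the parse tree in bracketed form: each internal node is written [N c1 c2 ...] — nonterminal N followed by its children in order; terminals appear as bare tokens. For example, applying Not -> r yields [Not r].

[Or [Or [Or [Or [And [Not s]]] || [And [Not r]]] || [And [And [Not ! [Not s]]] && [Not s]]] || [And [Not s]]]

Or
Or || And
Or || And || And
Or || And || And || And
And || And || And || And
Not || And || And || And
s || And || And || And
s || Not || And || And
s || r || And || And
s || r || And && Not || And
s || r || Not && Not || And
s || r || ! Not && Not || And
s || r || ! s && Not || And
s || r || ! s && s || And
s || r || ! s && s || Not
s || r || ! s && s || s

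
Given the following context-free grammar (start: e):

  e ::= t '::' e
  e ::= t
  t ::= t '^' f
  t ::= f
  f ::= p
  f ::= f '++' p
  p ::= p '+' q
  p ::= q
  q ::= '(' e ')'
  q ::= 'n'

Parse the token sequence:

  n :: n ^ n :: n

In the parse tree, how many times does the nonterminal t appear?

4

[e [t [f [p [q n]]]] :: [e [t [t [f [p [q n]]]] ^ [f [p [q n]]]] :: [e [t [f [p [q n]]]]]]]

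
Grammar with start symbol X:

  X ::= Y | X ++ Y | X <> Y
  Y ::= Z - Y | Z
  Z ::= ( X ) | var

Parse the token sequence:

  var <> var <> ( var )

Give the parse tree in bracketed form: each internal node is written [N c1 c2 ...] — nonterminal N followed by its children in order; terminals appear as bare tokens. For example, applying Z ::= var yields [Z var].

[X [X [X [Y [Z var]]] <> [Y [Z var]]] <> [Y [Z ( [X [Y [Z var]]] )]]]

X
X <> Y
X <> Y <> Y
Y <> Y <> Y
Z <> Y <> Y
var <> Y <> Y
var <> Z <> Y
var <> var <> Y
var <> var <> Z
var <> var <> ( X )
var <> var <> ( Y )
var <> var <> ( Z )
var <> var <> ( var )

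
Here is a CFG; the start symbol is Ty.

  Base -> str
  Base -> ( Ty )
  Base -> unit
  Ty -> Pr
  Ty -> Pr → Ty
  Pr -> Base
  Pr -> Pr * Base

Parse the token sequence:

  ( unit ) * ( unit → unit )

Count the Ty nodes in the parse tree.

4

[Ty [Pr [Pr [Base ( [Ty [Pr [Base unit]]] )]] * [Base ( [Ty [Pr [Base unit]] → [Ty [Pr [Base unit]]]] )]]]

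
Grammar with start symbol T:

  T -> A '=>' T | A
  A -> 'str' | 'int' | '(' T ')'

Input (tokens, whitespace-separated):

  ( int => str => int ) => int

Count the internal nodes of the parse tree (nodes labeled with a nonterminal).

10

[T [A ( [T [A int] => [T [A str] => [T [A int]]]] )] => [T [A int]]]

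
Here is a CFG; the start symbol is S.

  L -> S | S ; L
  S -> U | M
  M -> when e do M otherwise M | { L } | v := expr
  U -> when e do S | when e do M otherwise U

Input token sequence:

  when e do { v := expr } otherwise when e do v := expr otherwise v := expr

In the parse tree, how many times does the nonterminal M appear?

[S [M when e do [M { [L [S [M v := expr]]] }] otherwise [M when e do [M v := expr] otherwise [M v := expr]]]]

6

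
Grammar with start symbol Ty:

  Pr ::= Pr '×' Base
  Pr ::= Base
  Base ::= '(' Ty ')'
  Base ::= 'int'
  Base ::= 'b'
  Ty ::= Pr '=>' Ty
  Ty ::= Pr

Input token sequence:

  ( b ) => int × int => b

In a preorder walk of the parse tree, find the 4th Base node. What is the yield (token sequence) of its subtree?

[Ty [Pr [Base ( [Ty [Pr [Base b]]] )]] => [Ty [Pr [Pr [Base int]] × [Base int]] => [Ty [Pr [Base b]]]]]

int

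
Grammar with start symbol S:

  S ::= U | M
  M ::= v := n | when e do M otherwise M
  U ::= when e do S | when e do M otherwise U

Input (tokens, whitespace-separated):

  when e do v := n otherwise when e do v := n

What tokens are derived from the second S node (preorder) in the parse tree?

[S [U when e do [M v := n] otherwise [U when e do [S [M v := n]]]]]

v := n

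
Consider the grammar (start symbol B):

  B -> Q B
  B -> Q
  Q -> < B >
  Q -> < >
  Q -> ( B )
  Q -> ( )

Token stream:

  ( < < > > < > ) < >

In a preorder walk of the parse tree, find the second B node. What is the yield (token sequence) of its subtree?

[B [Q ( [B [Q < [B [Q < >]] >] [B [Q < >]]] )] [B [Q < >]]]

< < > > < >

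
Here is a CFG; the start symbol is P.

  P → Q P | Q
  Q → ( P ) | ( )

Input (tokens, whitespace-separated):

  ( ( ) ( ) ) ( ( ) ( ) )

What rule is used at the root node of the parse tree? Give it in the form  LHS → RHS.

[P [Q ( [P [Q ( )] [P [Q ( )]]] )] [P [Q ( [P [Q ( )] [P [Q ( )]]] )]]]

P → Q P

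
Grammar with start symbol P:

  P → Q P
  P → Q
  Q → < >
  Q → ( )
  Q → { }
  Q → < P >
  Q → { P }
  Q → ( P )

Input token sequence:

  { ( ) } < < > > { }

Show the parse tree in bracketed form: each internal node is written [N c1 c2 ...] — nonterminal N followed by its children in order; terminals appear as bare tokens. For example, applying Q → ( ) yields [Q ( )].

[P [Q { [P [Q ( )]] }] [P [Q < [P [Q < >]] >] [P [Q { }]]]]

P
Q P
{ P } P
{ Q } P
{ ( ) } P
{ ( ) } Q P
{ ( ) } < P > P
{ ( ) } < Q > P
{ ( ) } < < > > P
{ ( ) } < < > > Q
{ ( ) } < < > > { }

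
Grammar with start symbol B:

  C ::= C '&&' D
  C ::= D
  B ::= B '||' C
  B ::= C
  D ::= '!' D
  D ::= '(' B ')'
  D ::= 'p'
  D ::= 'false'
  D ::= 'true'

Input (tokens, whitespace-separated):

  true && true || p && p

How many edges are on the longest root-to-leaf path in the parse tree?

5

[B [B [C [C [D true]] && [D true]]] || [C [C [D p]] && [D p]]]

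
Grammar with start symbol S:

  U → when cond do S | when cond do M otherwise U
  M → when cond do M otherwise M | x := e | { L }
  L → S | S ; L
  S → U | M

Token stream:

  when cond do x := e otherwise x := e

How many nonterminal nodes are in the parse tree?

[S [M when cond do [M x := e] otherwise [M x := e]]]

4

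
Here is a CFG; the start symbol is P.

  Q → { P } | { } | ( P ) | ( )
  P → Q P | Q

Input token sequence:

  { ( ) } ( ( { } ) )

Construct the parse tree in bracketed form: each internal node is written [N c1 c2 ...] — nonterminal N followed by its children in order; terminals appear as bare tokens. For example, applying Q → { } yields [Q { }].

[P [Q { [P [Q ( )]] }] [P [Q ( [P [Q ( [P [Q { }]] )]] )]]]

P
Q P
{ P } P
{ Q } P
{ ( ) } P
{ ( ) } Q
{ ( ) } ( P )
{ ( ) } ( Q )
{ ( ) } ( ( P ) )
{ ( ) } ( ( Q ) )
{ ( ) } ( ( { } ) )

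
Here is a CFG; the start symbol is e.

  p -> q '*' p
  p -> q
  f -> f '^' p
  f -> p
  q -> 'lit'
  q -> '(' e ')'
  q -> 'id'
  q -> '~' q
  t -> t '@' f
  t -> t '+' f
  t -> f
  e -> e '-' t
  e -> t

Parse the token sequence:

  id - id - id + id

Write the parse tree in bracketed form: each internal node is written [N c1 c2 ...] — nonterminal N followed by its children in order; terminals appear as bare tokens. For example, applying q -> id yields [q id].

[e [e [e [t [f [p [q id]]]]] - [t [f [p [q id]]]]] - [t [t [f [p [q id]]]] + [f [p [q id]]]]]

e
e - t
e - t - t
t - t - t
f - t - t
p - t - t
q - t - t
id - t - t
id - f - t
id - p - t
id - q - t
id - id - t
id - id - t + f
id - id - f + f
id - id - p + f
id - id - q + f
id - id - id + f
id - id - id + p
id - id - id + q
id - id - id + id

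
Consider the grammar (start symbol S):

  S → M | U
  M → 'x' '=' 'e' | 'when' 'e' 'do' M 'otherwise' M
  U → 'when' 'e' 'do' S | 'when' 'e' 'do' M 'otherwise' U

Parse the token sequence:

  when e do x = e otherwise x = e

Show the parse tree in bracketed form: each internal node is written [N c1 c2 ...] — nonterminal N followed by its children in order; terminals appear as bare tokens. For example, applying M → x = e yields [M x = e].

S
M
when e do M otherwise M
when e do x = e otherwise M
when e do x = e otherwise x = e

[S [M when e do [M x = e] otherwise [M x = e]]]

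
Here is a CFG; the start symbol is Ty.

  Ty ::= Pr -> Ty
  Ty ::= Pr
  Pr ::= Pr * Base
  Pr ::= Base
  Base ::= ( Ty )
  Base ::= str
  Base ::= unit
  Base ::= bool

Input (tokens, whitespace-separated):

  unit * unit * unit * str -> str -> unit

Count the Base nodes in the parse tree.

6

[Ty [Pr [Pr [Pr [Pr [Base unit]] * [Base unit]] * [Base unit]] * [Base str]] -> [Ty [Pr [Base str]] -> [Ty [Pr [Base unit]]]]]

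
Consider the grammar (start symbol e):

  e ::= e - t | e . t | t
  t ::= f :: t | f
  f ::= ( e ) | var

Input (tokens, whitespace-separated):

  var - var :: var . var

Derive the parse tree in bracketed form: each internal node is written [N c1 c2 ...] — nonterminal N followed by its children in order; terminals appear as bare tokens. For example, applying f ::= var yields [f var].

[e [e [e [t [f var]]] - [t [f var] :: [t [f var]]]] . [t [f var]]]

e
e . t
e - t . t
t - t . t
f - t . t
var - t . t
var - f :: t . t
var - var :: t . t
var - var :: f . t
var - var :: var . t
var - var :: var . f
var - var :: var . var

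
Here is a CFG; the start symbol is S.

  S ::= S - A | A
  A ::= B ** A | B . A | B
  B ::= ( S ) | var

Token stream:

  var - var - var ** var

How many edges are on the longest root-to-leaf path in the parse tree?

[S [S [S [A [B var]]] - [A [B var]]] - [A [B var] ** [A [B var]]]]

5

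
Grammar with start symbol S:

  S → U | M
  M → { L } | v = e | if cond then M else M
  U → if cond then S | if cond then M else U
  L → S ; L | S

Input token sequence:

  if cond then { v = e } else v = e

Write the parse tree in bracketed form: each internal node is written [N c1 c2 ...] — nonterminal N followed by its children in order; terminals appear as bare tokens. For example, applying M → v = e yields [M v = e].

S
M
if cond then M else M
if cond then { L } else M
if cond then { S } else M
if cond then { M } else M
if cond then { v = e } else M
if cond then { v = e } else v = e

[S [M if cond then [M { [L [S [M v = e]]] }] else [M v = e]]]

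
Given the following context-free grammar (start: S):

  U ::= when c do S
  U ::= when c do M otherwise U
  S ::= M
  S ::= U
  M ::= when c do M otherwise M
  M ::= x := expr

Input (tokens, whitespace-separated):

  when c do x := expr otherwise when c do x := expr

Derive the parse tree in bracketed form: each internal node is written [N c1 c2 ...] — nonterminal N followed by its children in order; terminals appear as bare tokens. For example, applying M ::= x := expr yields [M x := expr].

[S [U when c do [M x := expr] otherwise [U when c do [S [M x := expr]]]]]

S
U
when c do M otherwise U
when c do x := expr otherwise U
when c do x := expr otherwise when c do S
when c do x := expr otherwise when c do M
when c do x := expr otherwise when c do x := expr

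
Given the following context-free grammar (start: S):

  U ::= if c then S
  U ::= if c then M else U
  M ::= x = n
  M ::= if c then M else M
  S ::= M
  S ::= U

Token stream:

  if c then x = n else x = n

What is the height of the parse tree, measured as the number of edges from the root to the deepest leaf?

[S [M if c then [M x = n] else [M x = n]]]

3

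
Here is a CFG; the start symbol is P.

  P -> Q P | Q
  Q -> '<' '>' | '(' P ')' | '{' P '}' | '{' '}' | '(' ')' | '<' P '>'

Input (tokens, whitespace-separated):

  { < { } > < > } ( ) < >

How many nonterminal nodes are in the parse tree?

[P [Q { [P [Q < [P [Q { }]] >] [P [Q < >]]] }] [P [Q ( )] [P [Q < >]]]]

12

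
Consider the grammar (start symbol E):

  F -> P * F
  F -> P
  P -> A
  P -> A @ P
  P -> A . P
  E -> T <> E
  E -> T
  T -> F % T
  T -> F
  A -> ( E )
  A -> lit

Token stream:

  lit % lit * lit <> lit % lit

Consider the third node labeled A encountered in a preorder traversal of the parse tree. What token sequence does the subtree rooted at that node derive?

[E [T [F [P [A lit]]] % [T [F [P [A lit]] * [F [P [A lit]]]]]] <> [E [T [F [P [A lit]]] % [T [F [P [A lit]]]]]]]

lit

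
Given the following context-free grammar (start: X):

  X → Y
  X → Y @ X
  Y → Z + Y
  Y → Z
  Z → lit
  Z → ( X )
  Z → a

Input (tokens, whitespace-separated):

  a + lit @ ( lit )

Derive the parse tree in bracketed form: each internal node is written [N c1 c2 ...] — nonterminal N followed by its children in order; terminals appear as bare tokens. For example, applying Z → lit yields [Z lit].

X
Y @ X
Z + Y @ X
a + Y @ X
a + Z @ X
a + lit @ X
a + lit @ Y
a + lit @ Z
a + lit @ ( X )
a + lit @ ( Y )
a + lit @ ( Z )
a + lit @ ( lit )

[X [Y [Z a] + [Y [Z lit]]] @ [X [Y [Z ( [X [Y [Z lit]]] )]]]]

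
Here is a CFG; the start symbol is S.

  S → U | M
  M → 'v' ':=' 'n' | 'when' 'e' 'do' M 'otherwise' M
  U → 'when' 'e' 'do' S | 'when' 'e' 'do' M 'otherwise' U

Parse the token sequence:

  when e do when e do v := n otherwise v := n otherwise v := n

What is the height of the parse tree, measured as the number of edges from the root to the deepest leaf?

4

[S [M when e do [M when e do [M v := n] otherwise [M v := n]] otherwise [M v := n]]]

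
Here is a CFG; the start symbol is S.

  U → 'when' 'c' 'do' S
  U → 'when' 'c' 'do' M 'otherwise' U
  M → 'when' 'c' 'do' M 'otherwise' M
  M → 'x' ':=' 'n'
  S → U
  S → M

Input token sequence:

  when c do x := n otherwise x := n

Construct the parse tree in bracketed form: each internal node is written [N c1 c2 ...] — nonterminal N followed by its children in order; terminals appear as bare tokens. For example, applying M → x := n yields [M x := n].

[S [M when c do [M x := n] otherwise [M x := n]]]

S
M
when c do M otherwise M
when c do x := n otherwise M
when c do x := n otherwise x := n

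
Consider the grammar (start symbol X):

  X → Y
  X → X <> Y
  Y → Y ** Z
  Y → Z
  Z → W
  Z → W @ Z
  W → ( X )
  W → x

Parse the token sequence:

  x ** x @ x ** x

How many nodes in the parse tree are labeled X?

[X [Y [Y [Y [Z [W x]]] ** [Z [W x] @ [Z [W x]]]] ** [Z [W x]]]]

1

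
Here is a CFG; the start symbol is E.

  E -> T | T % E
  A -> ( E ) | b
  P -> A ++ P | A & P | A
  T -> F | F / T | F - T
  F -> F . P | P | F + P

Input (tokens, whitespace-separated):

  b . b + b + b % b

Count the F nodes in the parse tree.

[E [T [F [F [F [F [P [A b]]] . [P [A b]]] + [P [A b]]] + [P [A b]]]] % [E [T [F [P [A b]]]]]]

5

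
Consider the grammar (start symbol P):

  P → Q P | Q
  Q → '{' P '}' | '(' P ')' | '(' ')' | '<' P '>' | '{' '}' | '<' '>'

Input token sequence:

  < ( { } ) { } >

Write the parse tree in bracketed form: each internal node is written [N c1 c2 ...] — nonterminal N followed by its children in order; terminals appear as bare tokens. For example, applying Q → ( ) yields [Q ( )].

[P [Q < [P [Q ( [P [Q { }]] )] [P [Q { }]]] >]]

P
Q
< P >
< Q P >
< ( P ) P >
< ( Q ) P >
< ( { } ) P >
< ( { } ) Q >
< ( { } ) { } >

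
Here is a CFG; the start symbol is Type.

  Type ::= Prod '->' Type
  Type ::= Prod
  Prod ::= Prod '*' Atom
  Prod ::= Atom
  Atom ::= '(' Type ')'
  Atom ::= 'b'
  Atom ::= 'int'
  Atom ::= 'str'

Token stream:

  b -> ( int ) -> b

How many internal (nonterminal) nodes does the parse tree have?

12

[Type [Prod [Atom b]] -> [Type [Prod [Atom ( [Type [Prod [Atom int]]] )]] -> [Type [Prod [Atom b]]]]]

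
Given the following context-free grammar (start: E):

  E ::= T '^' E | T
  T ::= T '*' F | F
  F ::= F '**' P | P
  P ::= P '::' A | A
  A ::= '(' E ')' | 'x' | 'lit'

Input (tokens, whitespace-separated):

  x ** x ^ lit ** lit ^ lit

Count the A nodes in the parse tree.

[E [T [F [F [P [A x]]] ** [P [A x]]]] ^ [E [T [F [F [P [A lit]]] ** [P [A lit]]]] ^ [E [T [F [P [A lit]]]]]]]

5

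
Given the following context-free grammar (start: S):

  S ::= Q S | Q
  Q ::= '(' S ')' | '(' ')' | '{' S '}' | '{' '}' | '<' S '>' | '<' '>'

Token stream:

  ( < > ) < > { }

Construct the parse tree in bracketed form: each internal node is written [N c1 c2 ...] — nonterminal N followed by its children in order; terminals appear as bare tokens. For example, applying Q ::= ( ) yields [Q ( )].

S
Q S
( S ) S
( Q ) S
( < > ) S
( < > ) Q S
( < > ) < > S
( < > ) < > Q
( < > ) < > { }

[S [Q ( [S [Q < >]] )] [S [Q < >] [S [Q { }]]]]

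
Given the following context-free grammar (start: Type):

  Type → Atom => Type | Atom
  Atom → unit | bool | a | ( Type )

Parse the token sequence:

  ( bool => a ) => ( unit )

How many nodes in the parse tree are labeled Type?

5

[Type [Atom ( [Type [Atom bool] => [Type [Atom a]]] )] => [Type [Atom ( [Type [Atom unit]] )]]]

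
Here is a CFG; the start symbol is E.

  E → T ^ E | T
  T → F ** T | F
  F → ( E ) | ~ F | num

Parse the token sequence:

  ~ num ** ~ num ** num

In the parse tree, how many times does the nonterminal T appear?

3

[E [T [F ~ [F num]] ** [T [F ~ [F num]] ** [T [F num]]]]]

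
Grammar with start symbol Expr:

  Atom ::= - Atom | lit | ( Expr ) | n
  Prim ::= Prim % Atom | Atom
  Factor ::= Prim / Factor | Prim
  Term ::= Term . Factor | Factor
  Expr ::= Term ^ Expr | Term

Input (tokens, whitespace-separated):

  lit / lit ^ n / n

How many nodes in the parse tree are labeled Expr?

2

[Expr [Term [Factor [Prim [Atom lit]] / [Factor [Prim [Atom lit]]]]] ^ [Expr [Term [Factor [Prim [Atom n]] / [Factor [Prim [Atom n]]]]]]]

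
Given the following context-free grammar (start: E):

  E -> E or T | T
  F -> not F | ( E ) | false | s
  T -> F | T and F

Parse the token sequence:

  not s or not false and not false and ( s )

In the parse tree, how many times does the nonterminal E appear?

[E [E [T [F not [F s]]]] or [T [T [T [F not [F false]]] and [F not [F false]]] and [F ( [E [T [F s]]] )]]]

3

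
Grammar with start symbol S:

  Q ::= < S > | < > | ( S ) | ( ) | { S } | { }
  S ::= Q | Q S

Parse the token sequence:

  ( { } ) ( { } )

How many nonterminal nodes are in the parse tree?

8

[S [Q ( [S [Q { }]] )] [S [Q ( [S [Q { }]] )]]]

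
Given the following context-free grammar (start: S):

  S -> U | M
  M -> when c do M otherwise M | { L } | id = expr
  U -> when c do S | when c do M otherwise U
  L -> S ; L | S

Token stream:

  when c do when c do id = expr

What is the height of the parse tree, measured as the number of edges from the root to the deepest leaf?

6

[S [U when c do [S [U when c do [S [M id = expr]]]]]]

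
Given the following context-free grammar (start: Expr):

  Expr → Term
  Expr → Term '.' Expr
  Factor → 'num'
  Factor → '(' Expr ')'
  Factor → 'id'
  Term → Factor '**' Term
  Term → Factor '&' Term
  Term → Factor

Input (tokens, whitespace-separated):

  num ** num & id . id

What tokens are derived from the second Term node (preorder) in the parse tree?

num & id

[Expr [Term [Factor num] ** [Term [Factor num] & [Term [Factor id]]]] . [Expr [Term [Factor id]]]]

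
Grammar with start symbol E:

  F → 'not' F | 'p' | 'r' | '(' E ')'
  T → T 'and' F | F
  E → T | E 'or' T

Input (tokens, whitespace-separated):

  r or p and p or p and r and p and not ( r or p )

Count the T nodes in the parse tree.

[E [E [E [T [F r]]] or [T [T [F p]] and [F p]]] or [T [T [T [T [F p]] and [F r]] and [F p]] and [F not [F ( [E [E [T [F r]]] or [T [F p]]] )]]]]

9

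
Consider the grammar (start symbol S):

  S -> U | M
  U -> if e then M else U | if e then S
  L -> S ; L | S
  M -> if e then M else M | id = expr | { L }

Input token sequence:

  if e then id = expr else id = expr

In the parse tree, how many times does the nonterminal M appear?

[S [M if e then [M id = expr] else [M id = expr]]]

3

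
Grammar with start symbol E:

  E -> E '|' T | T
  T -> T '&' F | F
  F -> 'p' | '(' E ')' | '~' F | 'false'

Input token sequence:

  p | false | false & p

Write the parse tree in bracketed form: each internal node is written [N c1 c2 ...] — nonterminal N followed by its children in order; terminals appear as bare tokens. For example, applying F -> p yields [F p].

[E [E [E [T [F p]]] | [T [F false]]] | [T [T [F false]] & [F p]]]

E
E | T
E | T | T
T | T | T
F | T | T
p | T | T
p | F | T
p | false | T
p | false | T & F
p | false | F & F
p | false | false & F
p | false | false & p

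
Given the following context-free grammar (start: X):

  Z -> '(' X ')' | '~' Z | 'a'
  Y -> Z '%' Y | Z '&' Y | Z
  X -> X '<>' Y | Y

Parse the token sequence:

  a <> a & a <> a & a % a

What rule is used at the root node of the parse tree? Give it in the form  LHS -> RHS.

X -> X '<>' Y

[X [X [X [Y [Z a]]] <> [Y [Z a] & [Y [Z a]]]] <> [Y [Z a] & [Y [Z a] % [Y [Z a]]]]]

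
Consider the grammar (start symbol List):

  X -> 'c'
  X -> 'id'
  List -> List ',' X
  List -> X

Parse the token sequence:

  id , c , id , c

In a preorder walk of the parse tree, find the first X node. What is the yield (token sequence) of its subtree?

[List [List [List [List [X id]] , [X c]] , [X id]] , [X c]]

id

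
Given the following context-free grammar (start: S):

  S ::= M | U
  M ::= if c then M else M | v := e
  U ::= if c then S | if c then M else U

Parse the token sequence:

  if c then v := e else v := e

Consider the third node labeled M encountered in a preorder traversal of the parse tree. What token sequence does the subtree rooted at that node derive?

[S [M if c then [M v := e] else [M v := e]]]

v := e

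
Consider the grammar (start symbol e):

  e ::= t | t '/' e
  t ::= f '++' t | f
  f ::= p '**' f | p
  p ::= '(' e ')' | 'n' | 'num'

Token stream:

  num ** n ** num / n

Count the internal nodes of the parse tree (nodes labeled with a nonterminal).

12

[e [t [f [p num] ** [f [p n] ** [f [p num]]]]] / [e [t [f [p n]]]]]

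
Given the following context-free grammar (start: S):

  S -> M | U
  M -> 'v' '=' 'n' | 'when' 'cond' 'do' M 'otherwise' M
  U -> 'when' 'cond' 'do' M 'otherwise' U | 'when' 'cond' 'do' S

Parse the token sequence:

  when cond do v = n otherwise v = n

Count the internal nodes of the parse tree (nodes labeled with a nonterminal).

4

[S [M when cond do [M v = n] otherwise [M v = n]]]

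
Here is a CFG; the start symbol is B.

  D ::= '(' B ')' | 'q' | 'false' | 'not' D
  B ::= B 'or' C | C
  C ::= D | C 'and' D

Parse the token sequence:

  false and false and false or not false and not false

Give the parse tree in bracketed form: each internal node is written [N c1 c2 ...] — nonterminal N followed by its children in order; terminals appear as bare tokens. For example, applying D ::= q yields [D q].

B
B or C
C or C
C and D or C
C and D and D or C
D and D and D or C
false and D and D or C
false and false and D or C
false and false and false or C
false and false and false or C and D
false and false and false or D and D
false and false and false or not D and D
false and false and false or not false and D
false and false and false or not false and not D
false and false and false or not false and not false

[B [B [C [C [C [D false]] and [D false]] and [D false]]] or [C [C [D not [D false]]] and [D not [D false]]]]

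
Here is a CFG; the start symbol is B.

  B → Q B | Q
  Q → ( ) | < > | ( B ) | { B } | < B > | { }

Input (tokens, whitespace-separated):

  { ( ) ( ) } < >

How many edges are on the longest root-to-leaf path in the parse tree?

[B [Q { [B [Q ( )] [B [Q ( )]]] }] [B [Q < >]]]

5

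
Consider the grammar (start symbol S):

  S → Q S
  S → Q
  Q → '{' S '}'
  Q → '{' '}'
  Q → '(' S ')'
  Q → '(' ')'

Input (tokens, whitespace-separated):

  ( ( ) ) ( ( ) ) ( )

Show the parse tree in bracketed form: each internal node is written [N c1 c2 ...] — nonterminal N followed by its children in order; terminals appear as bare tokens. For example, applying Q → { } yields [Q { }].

S
Q S
( S ) S
( Q ) S
( ( ) ) S
( ( ) ) Q S
( ( ) ) ( S ) S
( ( ) ) ( Q ) S
( ( ) ) ( ( ) ) S
( ( ) ) ( ( ) ) Q
( ( ) ) ( ( ) ) ( )

[S [Q ( [S [Q ( )]] )] [S [Q ( [S [Q ( )]] )] [S [Q ( )]]]]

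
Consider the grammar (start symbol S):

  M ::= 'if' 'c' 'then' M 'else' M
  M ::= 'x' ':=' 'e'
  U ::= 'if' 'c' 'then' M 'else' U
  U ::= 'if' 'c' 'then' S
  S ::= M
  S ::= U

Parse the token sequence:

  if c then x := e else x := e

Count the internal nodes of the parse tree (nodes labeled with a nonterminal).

[S [M if c then [M x := e] else [M x := e]]]

4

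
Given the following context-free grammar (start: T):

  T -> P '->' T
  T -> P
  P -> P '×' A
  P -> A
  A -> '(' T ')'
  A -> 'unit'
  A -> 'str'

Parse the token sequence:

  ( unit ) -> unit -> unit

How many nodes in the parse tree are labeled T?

[T [P [A ( [T [P [A unit]]] )]] -> [T [P [A unit]] -> [T [P [A unit]]]]]

4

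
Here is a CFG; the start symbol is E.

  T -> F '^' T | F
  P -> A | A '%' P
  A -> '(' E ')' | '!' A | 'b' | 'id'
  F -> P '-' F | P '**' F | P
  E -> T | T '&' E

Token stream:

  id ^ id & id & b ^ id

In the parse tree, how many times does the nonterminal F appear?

5

[E [T [F [P [A id]]] ^ [T [F [P [A id]]]]] & [E [T [F [P [A id]]]] & [E [T [F [P [A b]]] ^ [T [F [P [A id]]]]]]]]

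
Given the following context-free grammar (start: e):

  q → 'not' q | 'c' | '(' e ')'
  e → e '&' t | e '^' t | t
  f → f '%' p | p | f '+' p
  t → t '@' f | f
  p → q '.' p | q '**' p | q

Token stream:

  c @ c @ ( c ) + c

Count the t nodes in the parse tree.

4

[e [t [t [t [f [p [q c]]]] @ [f [p [q c]]]] @ [f [f [p [q ( [e [t [f [p [q c]]]]] )]]] + [p [q c]]]]]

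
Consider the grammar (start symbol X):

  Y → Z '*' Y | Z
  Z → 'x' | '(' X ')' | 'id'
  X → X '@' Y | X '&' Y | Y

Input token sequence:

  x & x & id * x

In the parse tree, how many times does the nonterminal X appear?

3

[X [X [X [Y [Z x]]] & [Y [Z x]]] & [Y [Z id] * [Y [Z x]]]]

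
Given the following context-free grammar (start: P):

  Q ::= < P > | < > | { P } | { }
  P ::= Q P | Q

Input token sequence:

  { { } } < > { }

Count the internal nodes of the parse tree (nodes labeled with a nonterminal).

[P [Q { [P [Q { }]] }] [P [Q < >] [P [Q { }]]]]

8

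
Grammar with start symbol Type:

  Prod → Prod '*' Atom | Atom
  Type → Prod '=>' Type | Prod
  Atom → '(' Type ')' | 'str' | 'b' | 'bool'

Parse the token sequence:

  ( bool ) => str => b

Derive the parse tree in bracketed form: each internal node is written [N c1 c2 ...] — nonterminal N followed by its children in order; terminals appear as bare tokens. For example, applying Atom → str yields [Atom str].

[Type [Prod [Atom ( [Type [Prod [Atom bool]]] )]] => [Type [Prod [Atom str]] => [Type [Prod [Atom b]]]]]

Type
Prod => Type
Atom => Type
( Type ) => Type
( Prod ) => Type
( Atom ) => Type
( bool ) => Type
( bool ) => Prod => Type
( bool ) => Atom => Type
( bool ) => str => Type
( bool ) => str => Prod
( bool ) => str => Atom
( bool ) => str => b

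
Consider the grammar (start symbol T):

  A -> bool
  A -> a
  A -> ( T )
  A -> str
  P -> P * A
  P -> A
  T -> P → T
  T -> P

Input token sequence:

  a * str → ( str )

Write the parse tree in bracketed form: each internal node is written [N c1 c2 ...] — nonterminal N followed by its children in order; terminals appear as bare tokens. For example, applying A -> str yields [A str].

[T [P [P [A a]] * [A str]] → [T [P [A ( [T [P [A str]]] )]]]]

T
P → T
P * A → T
A * A → T
a * A → T
a * str → T
a * str → P
a * str → A
a * str → ( T )
a * str → ( P )
a * str → ( A )
a * str → ( str )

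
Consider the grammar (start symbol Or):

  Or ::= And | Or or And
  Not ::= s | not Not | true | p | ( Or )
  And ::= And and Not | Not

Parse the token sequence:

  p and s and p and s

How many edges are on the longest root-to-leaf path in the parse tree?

6

[Or [And [And [And [And [Not p]] and [Not s]] and [Not p]] and [Not s]]]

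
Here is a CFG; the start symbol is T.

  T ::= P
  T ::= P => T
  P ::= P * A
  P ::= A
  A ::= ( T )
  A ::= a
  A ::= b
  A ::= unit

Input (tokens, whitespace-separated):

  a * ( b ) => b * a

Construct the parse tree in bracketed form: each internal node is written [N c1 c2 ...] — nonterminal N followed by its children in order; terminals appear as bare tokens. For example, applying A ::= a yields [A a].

[T [P [P [A a]] * [A ( [T [P [A b]]] )]] => [T [P [P [A b]] * [A a]]]]

T
P => T
P * A => T
A * A => T
a * A => T
a * ( T ) => T
a * ( P ) => T
a * ( A ) => T
a * ( b ) => T
a * ( b ) => P
a * ( b ) => P * A
a * ( b ) => A * A
a * ( b ) => b * A
a * ( b ) => b * a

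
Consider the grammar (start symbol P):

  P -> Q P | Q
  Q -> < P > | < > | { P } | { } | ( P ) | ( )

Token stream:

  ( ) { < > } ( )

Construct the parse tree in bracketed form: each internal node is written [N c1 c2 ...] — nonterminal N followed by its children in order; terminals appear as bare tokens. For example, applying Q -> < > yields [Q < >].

P
Q P
( ) P
( ) Q P
( ) { P } P
( ) { Q } P
( ) { < > } P
( ) { < > } Q
( ) { < > } ( )

[P [Q ( )] [P [Q { [P [Q < >]] }] [P [Q ( )]]]]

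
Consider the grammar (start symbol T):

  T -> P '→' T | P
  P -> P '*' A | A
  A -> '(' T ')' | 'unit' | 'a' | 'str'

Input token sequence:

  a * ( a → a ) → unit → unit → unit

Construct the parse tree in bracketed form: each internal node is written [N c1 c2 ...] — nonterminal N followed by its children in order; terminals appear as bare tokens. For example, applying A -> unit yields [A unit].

[T [P [P [A a]] * [A ( [T [P [A a]] → [T [P [A a]]]] )]] → [T [P [A unit]] → [T [P [A unit]] → [T [P [A unit]]]]]]

T
P → T
P * A → T
A * A → T
a * A → T
a * ( T ) → T
a * ( P → T ) → T
a * ( A → T ) → T
a * ( a → T ) → T
a * ( a → P ) → T
a * ( a → A ) → T
a * ( a → a ) → T
a * ( a → a ) → P → T
a * ( a → a ) → A → T
a * ( a → a ) → unit → T
a * ( a → a ) → unit → P → T
a * ( a → a ) → unit → A → T
a * ( a → a ) → unit → unit → T
a * ( a → a ) → unit → unit → P
a * ( a → a ) → unit → unit → A
a * ( a → a ) → unit → unit → unit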